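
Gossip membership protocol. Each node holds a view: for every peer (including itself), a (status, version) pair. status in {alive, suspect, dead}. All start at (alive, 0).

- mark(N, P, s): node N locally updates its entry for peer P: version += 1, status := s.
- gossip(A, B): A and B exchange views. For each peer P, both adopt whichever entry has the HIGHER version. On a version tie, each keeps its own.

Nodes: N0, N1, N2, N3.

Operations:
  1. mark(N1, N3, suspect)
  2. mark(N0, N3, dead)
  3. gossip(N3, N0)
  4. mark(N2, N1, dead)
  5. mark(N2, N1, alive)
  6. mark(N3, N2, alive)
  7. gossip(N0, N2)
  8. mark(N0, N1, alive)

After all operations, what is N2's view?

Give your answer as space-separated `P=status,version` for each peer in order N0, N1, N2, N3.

Op 1: N1 marks N3=suspect -> (suspect,v1)
Op 2: N0 marks N3=dead -> (dead,v1)
Op 3: gossip N3<->N0 -> N3.N0=(alive,v0) N3.N1=(alive,v0) N3.N2=(alive,v0) N3.N3=(dead,v1) | N0.N0=(alive,v0) N0.N1=(alive,v0) N0.N2=(alive,v0) N0.N3=(dead,v1)
Op 4: N2 marks N1=dead -> (dead,v1)
Op 5: N2 marks N1=alive -> (alive,v2)
Op 6: N3 marks N2=alive -> (alive,v1)
Op 7: gossip N0<->N2 -> N0.N0=(alive,v0) N0.N1=(alive,v2) N0.N2=(alive,v0) N0.N3=(dead,v1) | N2.N0=(alive,v0) N2.N1=(alive,v2) N2.N2=(alive,v0) N2.N3=(dead,v1)
Op 8: N0 marks N1=alive -> (alive,v3)

Answer: N0=alive,0 N1=alive,2 N2=alive,0 N3=dead,1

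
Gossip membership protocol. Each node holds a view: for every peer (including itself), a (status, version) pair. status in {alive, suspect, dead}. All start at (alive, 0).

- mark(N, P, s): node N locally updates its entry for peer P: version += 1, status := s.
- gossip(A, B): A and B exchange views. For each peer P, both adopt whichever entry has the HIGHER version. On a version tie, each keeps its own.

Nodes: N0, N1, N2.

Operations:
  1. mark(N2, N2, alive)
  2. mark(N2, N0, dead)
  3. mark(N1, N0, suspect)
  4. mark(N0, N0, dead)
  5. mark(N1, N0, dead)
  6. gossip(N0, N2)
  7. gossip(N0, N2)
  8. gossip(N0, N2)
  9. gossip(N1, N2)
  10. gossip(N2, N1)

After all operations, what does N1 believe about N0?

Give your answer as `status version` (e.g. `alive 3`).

Answer: dead 2

Derivation:
Op 1: N2 marks N2=alive -> (alive,v1)
Op 2: N2 marks N0=dead -> (dead,v1)
Op 3: N1 marks N0=suspect -> (suspect,v1)
Op 4: N0 marks N0=dead -> (dead,v1)
Op 5: N1 marks N0=dead -> (dead,v2)
Op 6: gossip N0<->N2 -> N0.N0=(dead,v1) N0.N1=(alive,v0) N0.N2=(alive,v1) | N2.N0=(dead,v1) N2.N1=(alive,v0) N2.N2=(alive,v1)
Op 7: gossip N0<->N2 -> N0.N0=(dead,v1) N0.N1=(alive,v0) N0.N2=(alive,v1) | N2.N0=(dead,v1) N2.N1=(alive,v0) N2.N2=(alive,v1)
Op 8: gossip N0<->N2 -> N0.N0=(dead,v1) N0.N1=(alive,v0) N0.N2=(alive,v1) | N2.N0=(dead,v1) N2.N1=(alive,v0) N2.N2=(alive,v1)
Op 9: gossip N1<->N2 -> N1.N0=(dead,v2) N1.N1=(alive,v0) N1.N2=(alive,v1) | N2.N0=(dead,v2) N2.N1=(alive,v0) N2.N2=(alive,v1)
Op 10: gossip N2<->N1 -> N2.N0=(dead,v2) N2.N1=(alive,v0) N2.N2=(alive,v1) | N1.N0=(dead,v2) N1.N1=(alive,v0) N1.N2=(alive,v1)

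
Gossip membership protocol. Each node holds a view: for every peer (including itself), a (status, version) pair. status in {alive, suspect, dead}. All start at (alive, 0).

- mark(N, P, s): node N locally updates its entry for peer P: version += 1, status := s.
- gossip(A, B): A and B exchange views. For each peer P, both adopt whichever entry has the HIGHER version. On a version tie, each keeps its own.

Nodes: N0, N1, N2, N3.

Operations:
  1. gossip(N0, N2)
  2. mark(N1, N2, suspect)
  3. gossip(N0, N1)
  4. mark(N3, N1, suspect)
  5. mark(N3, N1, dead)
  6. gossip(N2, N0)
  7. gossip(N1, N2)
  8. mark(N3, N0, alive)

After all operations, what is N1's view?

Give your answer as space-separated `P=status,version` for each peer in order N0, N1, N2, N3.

Answer: N0=alive,0 N1=alive,0 N2=suspect,1 N3=alive,0

Derivation:
Op 1: gossip N0<->N2 -> N0.N0=(alive,v0) N0.N1=(alive,v0) N0.N2=(alive,v0) N0.N3=(alive,v0) | N2.N0=(alive,v0) N2.N1=(alive,v0) N2.N2=(alive,v0) N2.N3=(alive,v0)
Op 2: N1 marks N2=suspect -> (suspect,v1)
Op 3: gossip N0<->N1 -> N0.N0=(alive,v0) N0.N1=(alive,v0) N0.N2=(suspect,v1) N0.N3=(alive,v0) | N1.N0=(alive,v0) N1.N1=(alive,v0) N1.N2=(suspect,v1) N1.N3=(alive,v0)
Op 4: N3 marks N1=suspect -> (suspect,v1)
Op 5: N3 marks N1=dead -> (dead,v2)
Op 6: gossip N2<->N0 -> N2.N0=(alive,v0) N2.N1=(alive,v0) N2.N2=(suspect,v1) N2.N3=(alive,v0) | N0.N0=(alive,v0) N0.N1=(alive,v0) N0.N2=(suspect,v1) N0.N3=(alive,v0)
Op 7: gossip N1<->N2 -> N1.N0=(alive,v0) N1.N1=(alive,v0) N1.N2=(suspect,v1) N1.N3=(alive,v0) | N2.N0=(alive,v0) N2.N1=(alive,v0) N2.N2=(suspect,v1) N2.N3=(alive,v0)
Op 8: N3 marks N0=alive -> (alive,v1)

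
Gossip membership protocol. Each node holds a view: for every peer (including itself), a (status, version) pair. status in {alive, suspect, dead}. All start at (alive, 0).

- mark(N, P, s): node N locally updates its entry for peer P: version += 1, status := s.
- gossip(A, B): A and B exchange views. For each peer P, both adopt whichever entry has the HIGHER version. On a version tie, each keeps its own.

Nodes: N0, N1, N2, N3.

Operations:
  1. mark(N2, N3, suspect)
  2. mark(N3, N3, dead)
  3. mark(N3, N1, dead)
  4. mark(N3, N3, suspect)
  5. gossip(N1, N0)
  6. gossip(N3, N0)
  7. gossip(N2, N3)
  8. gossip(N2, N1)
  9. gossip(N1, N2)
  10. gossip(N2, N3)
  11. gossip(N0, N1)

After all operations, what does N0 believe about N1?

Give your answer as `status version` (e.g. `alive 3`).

Op 1: N2 marks N3=suspect -> (suspect,v1)
Op 2: N3 marks N3=dead -> (dead,v1)
Op 3: N3 marks N1=dead -> (dead,v1)
Op 4: N3 marks N3=suspect -> (suspect,v2)
Op 5: gossip N1<->N0 -> N1.N0=(alive,v0) N1.N1=(alive,v0) N1.N2=(alive,v0) N1.N3=(alive,v0) | N0.N0=(alive,v0) N0.N1=(alive,v0) N0.N2=(alive,v0) N0.N3=(alive,v0)
Op 6: gossip N3<->N0 -> N3.N0=(alive,v0) N3.N1=(dead,v1) N3.N2=(alive,v0) N3.N3=(suspect,v2) | N0.N0=(alive,v0) N0.N1=(dead,v1) N0.N2=(alive,v0) N0.N3=(suspect,v2)
Op 7: gossip N2<->N3 -> N2.N0=(alive,v0) N2.N1=(dead,v1) N2.N2=(alive,v0) N2.N3=(suspect,v2) | N3.N0=(alive,v0) N3.N1=(dead,v1) N3.N2=(alive,v0) N3.N3=(suspect,v2)
Op 8: gossip N2<->N1 -> N2.N0=(alive,v0) N2.N1=(dead,v1) N2.N2=(alive,v0) N2.N3=(suspect,v2) | N1.N0=(alive,v0) N1.N1=(dead,v1) N1.N2=(alive,v0) N1.N3=(suspect,v2)
Op 9: gossip N1<->N2 -> N1.N0=(alive,v0) N1.N1=(dead,v1) N1.N2=(alive,v0) N1.N3=(suspect,v2) | N2.N0=(alive,v0) N2.N1=(dead,v1) N2.N2=(alive,v0) N2.N3=(suspect,v2)
Op 10: gossip N2<->N3 -> N2.N0=(alive,v0) N2.N1=(dead,v1) N2.N2=(alive,v0) N2.N3=(suspect,v2) | N3.N0=(alive,v0) N3.N1=(dead,v1) N3.N2=(alive,v0) N3.N3=(suspect,v2)
Op 11: gossip N0<->N1 -> N0.N0=(alive,v0) N0.N1=(dead,v1) N0.N2=(alive,v0) N0.N3=(suspect,v2) | N1.N0=(alive,v0) N1.N1=(dead,v1) N1.N2=(alive,v0) N1.N3=(suspect,v2)

Answer: dead 1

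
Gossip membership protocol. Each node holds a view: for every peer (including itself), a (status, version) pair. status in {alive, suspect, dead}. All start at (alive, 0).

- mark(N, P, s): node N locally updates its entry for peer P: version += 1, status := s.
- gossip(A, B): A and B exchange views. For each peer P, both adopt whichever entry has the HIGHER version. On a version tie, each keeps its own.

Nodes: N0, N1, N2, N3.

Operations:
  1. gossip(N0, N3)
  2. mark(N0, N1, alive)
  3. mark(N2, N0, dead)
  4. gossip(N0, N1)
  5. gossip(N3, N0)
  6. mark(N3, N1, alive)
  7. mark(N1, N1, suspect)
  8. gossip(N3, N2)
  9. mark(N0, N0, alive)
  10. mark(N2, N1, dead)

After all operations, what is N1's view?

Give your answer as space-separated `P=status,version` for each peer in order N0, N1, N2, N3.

Op 1: gossip N0<->N3 -> N0.N0=(alive,v0) N0.N1=(alive,v0) N0.N2=(alive,v0) N0.N3=(alive,v0) | N3.N0=(alive,v0) N3.N1=(alive,v0) N3.N2=(alive,v0) N3.N3=(alive,v0)
Op 2: N0 marks N1=alive -> (alive,v1)
Op 3: N2 marks N0=dead -> (dead,v1)
Op 4: gossip N0<->N1 -> N0.N0=(alive,v0) N0.N1=(alive,v1) N0.N2=(alive,v0) N0.N3=(alive,v0) | N1.N0=(alive,v0) N1.N1=(alive,v1) N1.N2=(alive,v0) N1.N3=(alive,v0)
Op 5: gossip N3<->N0 -> N3.N0=(alive,v0) N3.N1=(alive,v1) N3.N2=(alive,v0) N3.N3=(alive,v0) | N0.N0=(alive,v0) N0.N1=(alive,v1) N0.N2=(alive,v0) N0.N3=(alive,v0)
Op 6: N3 marks N1=alive -> (alive,v2)
Op 7: N1 marks N1=suspect -> (suspect,v2)
Op 8: gossip N3<->N2 -> N3.N0=(dead,v1) N3.N1=(alive,v2) N3.N2=(alive,v0) N3.N3=(alive,v0) | N2.N0=(dead,v1) N2.N1=(alive,v2) N2.N2=(alive,v0) N2.N3=(alive,v0)
Op 9: N0 marks N0=alive -> (alive,v1)
Op 10: N2 marks N1=dead -> (dead,v3)

Answer: N0=alive,0 N1=suspect,2 N2=alive,0 N3=alive,0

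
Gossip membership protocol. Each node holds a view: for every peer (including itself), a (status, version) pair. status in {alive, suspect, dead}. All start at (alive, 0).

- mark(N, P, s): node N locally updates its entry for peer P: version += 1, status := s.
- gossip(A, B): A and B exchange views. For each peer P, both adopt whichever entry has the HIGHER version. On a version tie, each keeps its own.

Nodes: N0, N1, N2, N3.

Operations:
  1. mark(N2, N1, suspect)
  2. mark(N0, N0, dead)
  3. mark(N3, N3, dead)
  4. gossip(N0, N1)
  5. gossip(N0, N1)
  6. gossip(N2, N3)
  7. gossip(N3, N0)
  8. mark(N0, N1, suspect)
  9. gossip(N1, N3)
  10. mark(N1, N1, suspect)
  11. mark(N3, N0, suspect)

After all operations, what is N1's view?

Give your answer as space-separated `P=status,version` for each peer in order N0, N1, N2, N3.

Answer: N0=dead,1 N1=suspect,2 N2=alive,0 N3=dead,1

Derivation:
Op 1: N2 marks N1=suspect -> (suspect,v1)
Op 2: N0 marks N0=dead -> (dead,v1)
Op 3: N3 marks N3=dead -> (dead,v1)
Op 4: gossip N0<->N1 -> N0.N0=(dead,v1) N0.N1=(alive,v0) N0.N2=(alive,v0) N0.N3=(alive,v0) | N1.N0=(dead,v1) N1.N1=(alive,v0) N1.N2=(alive,v0) N1.N3=(alive,v0)
Op 5: gossip N0<->N1 -> N0.N0=(dead,v1) N0.N1=(alive,v0) N0.N2=(alive,v0) N0.N3=(alive,v0) | N1.N0=(dead,v1) N1.N1=(alive,v0) N1.N2=(alive,v0) N1.N3=(alive,v0)
Op 6: gossip N2<->N3 -> N2.N0=(alive,v0) N2.N1=(suspect,v1) N2.N2=(alive,v0) N2.N3=(dead,v1) | N3.N0=(alive,v0) N3.N1=(suspect,v1) N3.N2=(alive,v0) N3.N3=(dead,v1)
Op 7: gossip N3<->N0 -> N3.N0=(dead,v1) N3.N1=(suspect,v1) N3.N2=(alive,v0) N3.N3=(dead,v1) | N0.N0=(dead,v1) N0.N1=(suspect,v1) N0.N2=(alive,v0) N0.N3=(dead,v1)
Op 8: N0 marks N1=suspect -> (suspect,v2)
Op 9: gossip N1<->N3 -> N1.N0=(dead,v1) N1.N1=(suspect,v1) N1.N2=(alive,v0) N1.N3=(dead,v1) | N3.N0=(dead,v1) N3.N1=(suspect,v1) N3.N2=(alive,v0) N3.N3=(dead,v1)
Op 10: N1 marks N1=suspect -> (suspect,v2)
Op 11: N3 marks N0=suspect -> (suspect,v2)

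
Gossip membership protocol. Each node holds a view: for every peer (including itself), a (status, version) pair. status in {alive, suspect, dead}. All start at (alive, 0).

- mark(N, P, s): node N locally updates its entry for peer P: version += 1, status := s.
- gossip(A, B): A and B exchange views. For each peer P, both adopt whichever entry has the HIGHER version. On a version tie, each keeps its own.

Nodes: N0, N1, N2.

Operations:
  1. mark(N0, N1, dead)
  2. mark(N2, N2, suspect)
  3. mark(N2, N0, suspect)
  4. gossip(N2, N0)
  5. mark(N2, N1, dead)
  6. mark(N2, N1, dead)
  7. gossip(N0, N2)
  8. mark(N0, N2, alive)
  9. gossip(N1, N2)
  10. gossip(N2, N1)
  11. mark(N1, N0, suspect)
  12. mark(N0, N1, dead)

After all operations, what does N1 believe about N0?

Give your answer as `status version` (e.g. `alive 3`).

Answer: suspect 2

Derivation:
Op 1: N0 marks N1=dead -> (dead,v1)
Op 2: N2 marks N2=suspect -> (suspect,v1)
Op 3: N2 marks N0=suspect -> (suspect,v1)
Op 4: gossip N2<->N0 -> N2.N0=(suspect,v1) N2.N1=(dead,v1) N2.N2=(suspect,v1) | N0.N0=(suspect,v1) N0.N1=(dead,v1) N0.N2=(suspect,v1)
Op 5: N2 marks N1=dead -> (dead,v2)
Op 6: N2 marks N1=dead -> (dead,v3)
Op 7: gossip N0<->N2 -> N0.N0=(suspect,v1) N0.N1=(dead,v3) N0.N2=(suspect,v1) | N2.N0=(suspect,v1) N2.N1=(dead,v3) N2.N2=(suspect,v1)
Op 8: N0 marks N2=alive -> (alive,v2)
Op 9: gossip N1<->N2 -> N1.N0=(suspect,v1) N1.N1=(dead,v3) N1.N2=(suspect,v1) | N2.N0=(suspect,v1) N2.N1=(dead,v3) N2.N2=(suspect,v1)
Op 10: gossip N2<->N1 -> N2.N0=(suspect,v1) N2.N1=(dead,v3) N2.N2=(suspect,v1) | N1.N0=(suspect,v1) N1.N1=(dead,v3) N1.N2=(suspect,v1)
Op 11: N1 marks N0=suspect -> (suspect,v2)
Op 12: N0 marks N1=dead -> (dead,v4)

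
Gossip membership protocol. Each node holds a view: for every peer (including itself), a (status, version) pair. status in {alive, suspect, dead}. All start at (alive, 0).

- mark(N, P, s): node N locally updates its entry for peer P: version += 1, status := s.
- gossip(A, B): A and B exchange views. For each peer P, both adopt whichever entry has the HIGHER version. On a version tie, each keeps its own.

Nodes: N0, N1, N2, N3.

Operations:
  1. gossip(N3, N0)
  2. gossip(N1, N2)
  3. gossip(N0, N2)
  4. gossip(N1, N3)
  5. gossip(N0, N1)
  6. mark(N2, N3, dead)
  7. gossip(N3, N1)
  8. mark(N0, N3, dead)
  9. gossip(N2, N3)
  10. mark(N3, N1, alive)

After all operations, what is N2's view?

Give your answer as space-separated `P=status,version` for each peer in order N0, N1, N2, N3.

Op 1: gossip N3<->N0 -> N3.N0=(alive,v0) N3.N1=(alive,v0) N3.N2=(alive,v0) N3.N3=(alive,v0) | N0.N0=(alive,v0) N0.N1=(alive,v0) N0.N2=(alive,v0) N0.N3=(alive,v0)
Op 2: gossip N1<->N2 -> N1.N0=(alive,v0) N1.N1=(alive,v0) N1.N2=(alive,v0) N1.N3=(alive,v0) | N2.N0=(alive,v0) N2.N1=(alive,v0) N2.N2=(alive,v0) N2.N3=(alive,v0)
Op 3: gossip N0<->N2 -> N0.N0=(alive,v0) N0.N1=(alive,v0) N0.N2=(alive,v0) N0.N3=(alive,v0) | N2.N0=(alive,v0) N2.N1=(alive,v0) N2.N2=(alive,v0) N2.N3=(alive,v0)
Op 4: gossip N1<->N3 -> N1.N0=(alive,v0) N1.N1=(alive,v0) N1.N2=(alive,v0) N1.N3=(alive,v0) | N3.N0=(alive,v0) N3.N1=(alive,v0) N3.N2=(alive,v0) N3.N3=(alive,v0)
Op 5: gossip N0<->N1 -> N0.N0=(alive,v0) N0.N1=(alive,v0) N0.N2=(alive,v0) N0.N3=(alive,v0) | N1.N0=(alive,v0) N1.N1=(alive,v0) N1.N2=(alive,v0) N1.N3=(alive,v0)
Op 6: N2 marks N3=dead -> (dead,v1)
Op 7: gossip N3<->N1 -> N3.N0=(alive,v0) N3.N1=(alive,v0) N3.N2=(alive,v0) N3.N3=(alive,v0) | N1.N0=(alive,v0) N1.N1=(alive,v0) N1.N2=(alive,v0) N1.N3=(alive,v0)
Op 8: N0 marks N3=dead -> (dead,v1)
Op 9: gossip N2<->N3 -> N2.N0=(alive,v0) N2.N1=(alive,v0) N2.N2=(alive,v0) N2.N3=(dead,v1) | N3.N0=(alive,v0) N3.N1=(alive,v0) N3.N2=(alive,v0) N3.N3=(dead,v1)
Op 10: N3 marks N1=alive -> (alive,v1)

Answer: N0=alive,0 N1=alive,0 N2=alive,0 N3=dead,1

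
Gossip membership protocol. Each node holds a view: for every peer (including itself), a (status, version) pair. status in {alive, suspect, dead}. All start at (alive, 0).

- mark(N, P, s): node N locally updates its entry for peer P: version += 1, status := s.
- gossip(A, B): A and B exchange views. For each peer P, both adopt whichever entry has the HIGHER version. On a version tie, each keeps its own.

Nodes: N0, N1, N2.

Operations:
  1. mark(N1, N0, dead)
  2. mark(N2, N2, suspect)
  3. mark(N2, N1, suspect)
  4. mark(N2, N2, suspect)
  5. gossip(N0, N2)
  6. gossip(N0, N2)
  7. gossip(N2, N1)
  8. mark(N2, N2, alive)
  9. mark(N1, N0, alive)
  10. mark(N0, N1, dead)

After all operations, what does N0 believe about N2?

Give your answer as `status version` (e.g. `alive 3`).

Op 1: N1 marks N0=dead -> (dead,v1)
Op 2: N2 marks N2=suspect -> (suspect,v1)
Op 3: N2 marks N1=suspect -> (suspect,v1)
Op 4: N2 marks N2=suspect -> (suspect,v2)
Op 5: gossip N0<->N2 -> N0.N0=(alive,v0) N0.N1=(suspect,v1) N0.N2=(suspect,v2) | N2.N0=(alive,v0) N2.N1=(suspect,v1) N2.N2=(suspect,v2)
Op 6: gossip N0<->N2 -> N0.N0=(alive,v0) N0.N1=(suspect,v1) N0.N2=(suspect,v2) | N2.N0=(alive,v0) N2.N1=(suspect,v1) N2.N2=(suspect,v2)
Op 7: gossip N2<->N1 -> N2.N0=(dead,v1) N2.N1=(suspect,v1) N2.N2=(suspect,v2) | N1.N0=(dead,v1) N1.N1=(suspect,v1) N1.N2=(suspect,v2)
Op 8: N2 marks N2=alive -> (alive,v3)
Op 9: N1 marks N0=alive -> (alive,v2)
Op 10: N0 marks N1=dead -> (dead,v2)

Answer: suspect 2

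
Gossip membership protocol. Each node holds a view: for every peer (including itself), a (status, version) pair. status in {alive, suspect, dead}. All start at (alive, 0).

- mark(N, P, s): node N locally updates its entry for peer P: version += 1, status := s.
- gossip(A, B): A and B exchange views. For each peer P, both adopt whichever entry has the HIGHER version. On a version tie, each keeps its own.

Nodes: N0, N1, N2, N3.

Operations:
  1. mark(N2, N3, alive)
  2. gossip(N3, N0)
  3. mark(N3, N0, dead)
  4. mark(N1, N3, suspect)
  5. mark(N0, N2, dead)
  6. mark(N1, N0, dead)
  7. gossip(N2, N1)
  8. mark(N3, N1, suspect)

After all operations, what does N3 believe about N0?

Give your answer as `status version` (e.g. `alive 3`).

Answer: dead 1

Derivation:
Op 1: N2 marks N3=alive -> (alive,v1)
Op 2: gossip N3<->N0 -> N3.N0=(alive,v0) N3.N1=(alive,v0) N3.N2=(alive,v0) N3.N3=(alive,v0) | N0.N0=(alive,v0) N0.N1=(alive,v0) N0.N2=(alive,v0) N0.N3=(alive,v0)
Op 3: N3 marks N0=dead -> (dead,v1)
Op 4: N1 marks N3=suspect -> (suspect,v1)
Op 5: N0 marks N2=dead -> (dead,v1)
Op 6: N1 marks N0=dead -> (dead,v1)
Op 7: gossip N2<->N1 -> N2.N0=(dead,v1) N2.N1=(alive,v0) N2.N2=(alive,v0) N2.N3=(alive,v1) | N1.N0=(dead,v1) N1.N1=(alive,v0) N1.N2=(alive,v0) N1.N3=(suspect,v1)
Op 8: N3 marks N1=suspect -> (suspect,v1)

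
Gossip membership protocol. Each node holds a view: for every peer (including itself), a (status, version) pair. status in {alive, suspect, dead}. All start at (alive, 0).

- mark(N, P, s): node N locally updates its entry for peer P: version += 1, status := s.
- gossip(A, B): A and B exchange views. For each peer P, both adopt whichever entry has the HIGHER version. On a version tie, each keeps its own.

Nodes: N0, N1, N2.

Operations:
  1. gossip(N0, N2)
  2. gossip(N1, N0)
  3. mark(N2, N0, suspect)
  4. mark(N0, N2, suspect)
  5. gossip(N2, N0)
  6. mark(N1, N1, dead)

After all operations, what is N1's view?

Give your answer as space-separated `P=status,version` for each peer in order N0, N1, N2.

Answer: N0=alive,0 N1=dead,1 N2=alive,0

Derivation:
Op 1: gossip N0<->N2 -> N0.N0=(alive,v0) N0.N1=(alive,v0) N0.N2=(alive,v0) | N2.N0=(alive,v0) N2.N1=(alive,v0) N2.N2=(alive,v0)
Op 2: gossip N1<->N0 -> N1.N0=(alive,v0) N1.N1=(alive,v0) N1.N2=(alive,v0) | N0.N0=(alive,v0) N0.N1=(alive,v0) N0.N2=(alive,v0)
Op 3: N2 marks N0=suspect -> (suspect,v1)
Op 4: N0 marks N2=suspect -> (suspect,v1)
Op 5: gossip N2<->N0 -> N2.N0=(suspect,v1) N2.N1=(alive,v0) N2.N2=(suspect,v1) | N0.N0=(suspect,v1) N0.N1=(alive,v0) N0.N2=(suspect,v1)
Op 6: N1 marks N1=dead -> (dead,v1)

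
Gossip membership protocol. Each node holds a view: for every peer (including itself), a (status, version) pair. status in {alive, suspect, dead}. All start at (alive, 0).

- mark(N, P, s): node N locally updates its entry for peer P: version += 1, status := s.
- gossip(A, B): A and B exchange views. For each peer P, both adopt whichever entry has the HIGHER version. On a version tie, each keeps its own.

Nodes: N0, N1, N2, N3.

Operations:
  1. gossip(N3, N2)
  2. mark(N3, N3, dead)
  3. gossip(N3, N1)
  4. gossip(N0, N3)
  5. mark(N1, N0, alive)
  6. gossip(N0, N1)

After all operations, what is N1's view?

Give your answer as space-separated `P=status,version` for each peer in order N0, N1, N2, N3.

Answer: N0=alive,1 N1=alive,0 N2=alive,0 N3=dead,1

Derivation:
Op 1: gossip N3<->N2 -> N3.N0=(alive,v0) N3.N1=(alive,v0) N3.N2=(alive,v0) N3.N3=(alive,v0) | N2.N0=(alive,v0) N2.N1=(alive,v0) N2.N2=(alive,v0) N2.N3=(alive,v0)
Op 2: N3 marks N3=dead -> (dead,v1)
Op 3: gossip N3<->N1 -> N3.N0=(alive,v0) N3.N1=(alive,v0) N3.N2=(alive,v0) N3.N3=(dead,v1) | N1.N0=(alive,v0) N1.N1=(alive,v0) N1.N2=(alive,v0) N1.N3=(dead,v1)
Op 4: gossip N0<->N3 -> N0.N0=(alive,v0) N0.N1=(alive,v0) N0.N2=(alive,v0) N0.N3=(dead,v1) | N3.N0=(alive,v0) N3.N1=(alive,v0) N3.N2=(alive,v0) N3.N3=(dead,v1)
Op 5: N1 marks N0=alive -> (alive,v1)
Op 6: gossip N0<->N1 -> N0.N0=(alive,v1) N0.N1=(alive,v0) N0.N2=(alive,v0) N0.N3=(dead,v1) | N1.N0=(alive,v1) N1.N1=(alive,v0) N1.N2=(alive,v0) N1.N3=(dead,v1)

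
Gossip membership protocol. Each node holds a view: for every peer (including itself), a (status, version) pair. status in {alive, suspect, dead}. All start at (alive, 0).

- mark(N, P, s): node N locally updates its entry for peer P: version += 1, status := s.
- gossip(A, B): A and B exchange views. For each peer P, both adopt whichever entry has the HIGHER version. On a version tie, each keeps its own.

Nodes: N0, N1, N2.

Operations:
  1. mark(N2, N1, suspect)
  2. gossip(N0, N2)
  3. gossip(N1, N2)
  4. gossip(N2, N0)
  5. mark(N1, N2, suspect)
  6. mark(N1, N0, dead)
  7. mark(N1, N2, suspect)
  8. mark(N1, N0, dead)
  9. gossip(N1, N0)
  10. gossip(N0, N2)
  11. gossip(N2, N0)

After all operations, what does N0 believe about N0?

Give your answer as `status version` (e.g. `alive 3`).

Op 1: N2 marks N1=suspect -> (suspect,v1)
Op 2: gossip N0<->N2 -> N0.N0=(alive,v0) N0.N1=(suspect,v1) N0.N2=(alive,v0) | N2.N0=(alive,v0) N2.N1=(suspect,v1) N2.N2=(alive,v0)
Op 3: gossip N1<->N2 -> N1.N0=(alive,v0) N1.N1=(suspect,v1) N1.N2=(alive,v0) | N2.N0=(alive,v0) N2.N1=(suspect,v1) N2.N2=(alive,v0)
Op 4: gossip N2<->N0 -> N2.N0=(alive,v0) N2.N1=(suspect,v1) N2.N2=(alive,v0) | N0.N0=(alive,v0) N0.N1=(suspect,v1) N0.N2=(alive,v0)
Op 5: N1 marks N2=suspect -> (suspect,v1)
Op 6: N1 marks N0=dead -> (dead,v1)
Op 7: N1 marks N2=suspect -> (suspect,v2)
Op 8: N1 marks N0=dead -> (dead,v2)
Op 9: gossip N1<->N0 -> N1.N0=(dead,v2) N1.N1=(suspect,v1) N1.N2=(suspect,v2) | N0.N0=(dead,v2) N0.N1=(suspect,v1) N0.N2=(suspect,v2)
Op 10: gossip N0<->N2 -> N0.N0=(dead,v2) N0.N1=(suspect,v1) N0.N2=(suspect,v2) | N2.N0=(dead,v2) N2.N1=(suspect,v1) N2.N2=(suspect,v2)
Op 11: gossip N2<->N0 -> N2.N0=(dead,v2) N2.N1=(suspect,v1) N2.N2=(suspect,v2) | N0.N0=(dead,v2) N0.N1=(suspect,v1) N0.N2=(suspect,v2)

Answer: dead 2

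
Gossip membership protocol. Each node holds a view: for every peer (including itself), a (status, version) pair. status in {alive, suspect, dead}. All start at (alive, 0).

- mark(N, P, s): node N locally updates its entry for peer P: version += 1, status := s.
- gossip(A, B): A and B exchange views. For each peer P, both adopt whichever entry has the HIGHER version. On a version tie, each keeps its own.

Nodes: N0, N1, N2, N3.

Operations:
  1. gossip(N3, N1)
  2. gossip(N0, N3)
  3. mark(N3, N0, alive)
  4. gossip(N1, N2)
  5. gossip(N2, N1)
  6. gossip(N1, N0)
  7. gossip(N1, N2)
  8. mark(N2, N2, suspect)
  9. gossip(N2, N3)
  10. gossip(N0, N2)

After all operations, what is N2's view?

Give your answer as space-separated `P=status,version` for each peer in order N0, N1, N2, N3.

Answer: N0=alive,1 N1=alive,0 N2=suspect,1 N3=alive,0

Derivation:
Op 1: gossip N3<->N1 -> N3.N0=(alive,v0) N3.N1=(alive,v0) N3.N2=(alive,v0) N3.N3=(alive,v0) | N1.N0=(alive,v0) N1.N1=(alive,v0) N1.N2=(alive,v0) N1.N3=(alive,v0)
Op 2: gossip N0<->N3 -> N0.N0=(alive,v0) N0.N1=(alive,v0) N0.N2=(alive,v0) N0.N3=(alive,v0) | N3.N0=(alive,v0) N3.N1=(alive,v0) N3.N2=(alive,v0) N3.N3=(alive,v0)
Op 3: N3 marks N0=alive -> (alive,v1)
Op 4: gossip N1<->N2 -> N1.N0=(alive,v0) N1.N1=(alive,v0) N1.N2=(alive,v0) N1.N3=(alive,v0) | N2.N0=(alive,v0) N2.N1=(alive,v0) N2.N2=(alive,v0) N2.N3=(alive,v0)
Op 5: gossip N2<->N1 -> N2.N0=(alive,v0) N2.N1=(alive,v0) N2.N2=(alive,v0) N2.N3=(alive,v0) | N1.N0=(alive,v0) N1.N1=(alive,v0) N1.N2=(alive,v0) N1.N3=(alive,v0)
Op 6: gossip N1<->N0 -> N1.N0=(alive,v0) N1.N1=(alive,v0) N1.N2=(alive,v0) N1.N3=(alive,v0) | N0.N0=(alive,v0) N0.N1=(alive,v0) N0.N2=(alive,v0) N0.N3=(alive,v0)
Op 7: gossip N1<->N2 -> N1.N0=(alive,v0) N1.N1=(alive,v0) N1.N2=(alive,v0) N1.N3=(alive,v0) | N2.N0=(alive,v0) N2.N1=(alive,v0) N2.N2=(alive,v0) N2.N3=(alive,v0)
Op 8: N2 marks N2=suspect -> (suspect,v1)
Op 9: gossip N2<->N3 -> N2.N0=(alive,v1) N2.N1=(alive,v0) N2.N2=(suspect,v1) N2.N3=(alive,v0) | N3.N0=(alive,v1) N3.N1=(alive,v0) N3.N2=(suspect,v1) N3.N3=(alive,v0)
Op 10: gossip N0<->N2 -> N0.N0=(alive,v1) N0.N1=(alive,v0) N0.N2=(suspect,v1) N0.N3=(alive,v0) | N2.N0=(alive,v1) N2.N1=(alive,v0) N2.N2=(suspect,v1) N2.N3=(alive,v0)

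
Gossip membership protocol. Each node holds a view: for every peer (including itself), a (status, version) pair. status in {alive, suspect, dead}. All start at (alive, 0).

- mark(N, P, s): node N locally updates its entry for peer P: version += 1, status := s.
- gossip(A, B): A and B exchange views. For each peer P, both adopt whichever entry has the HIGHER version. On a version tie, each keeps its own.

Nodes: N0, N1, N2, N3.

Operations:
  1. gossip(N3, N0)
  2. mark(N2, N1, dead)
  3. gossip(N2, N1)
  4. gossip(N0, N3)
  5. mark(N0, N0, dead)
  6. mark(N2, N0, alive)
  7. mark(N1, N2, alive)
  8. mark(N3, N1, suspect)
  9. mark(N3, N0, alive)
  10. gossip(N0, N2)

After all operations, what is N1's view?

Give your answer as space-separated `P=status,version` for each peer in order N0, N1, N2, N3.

Op 1: gossip N3<->N0 -> N3.N0=(alive,v0) N3.N1=(alive,v0) N3.N2=(alive,v0) N3.N3=(alive,v0) | N0.N0=(alive,v0) N0.N1=(alive,v0) N0.N2=(alive,v0) N0.N3=(alive,v0)
Op 2: N2 marks N1=dead -> (dead,v1)
Op 3: gossip N2<->N1 -> N2.N0=(alive,v0) N2.N1=(dead,v1) N2.N2=(alive,v0) N2.N3=(alive,v0) | N1.N0=(alive,v0) N1.N1=(dead,v1) N1.N2=(alive,v0) N1.N3=(alive,v0)
Op 4: gossip N0<->N3 -> N0.N0=(alive,v0) N0.N1=(alive,v0) N0.N2=(alive,v0) N0.N3=(alive,v0) | N3.N0=(alive,v0) N3.N1=(alive,v0) N3.N2=(alive,v0) N3.N3=(alive,v0)
Op 5: N0 marks N0=dead -> (dead,v1)
Op 6: N2 marks N0=alive -> (alive,v1)
Op 7: N1 marks N2=alive -> (alive,v1)
Op 8: N3 marks N1=suspect -> (suspect,v1)
Op 9: N3 marks N0=alive -> (alive,v1)
Op 10: gossip N0<->N2 -> N0.N0=(dead,v1) N0.N1=(dead,v1) N0.N2=(alive,v0) N0.N3=(alive,v0) | N2.N0=(alive,v1) N2.N1=(dead,v1) N2.N2=(alive,v0) N2.N3=(alive,v0)

Answer: N0=alive,0 N1=dead,1 N2=alive,1 N3=alive,0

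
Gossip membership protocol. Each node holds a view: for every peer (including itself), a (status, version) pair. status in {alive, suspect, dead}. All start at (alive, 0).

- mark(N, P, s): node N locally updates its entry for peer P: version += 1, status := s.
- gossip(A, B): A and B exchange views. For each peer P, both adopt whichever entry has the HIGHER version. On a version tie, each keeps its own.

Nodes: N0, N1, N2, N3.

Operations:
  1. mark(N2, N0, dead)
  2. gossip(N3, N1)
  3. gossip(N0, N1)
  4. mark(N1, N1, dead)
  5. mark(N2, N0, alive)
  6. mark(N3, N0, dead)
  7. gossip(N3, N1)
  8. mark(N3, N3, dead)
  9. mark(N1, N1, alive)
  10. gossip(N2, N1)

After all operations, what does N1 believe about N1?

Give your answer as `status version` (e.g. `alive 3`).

Answer: alive 2

Derivation:
Op 1: N2 marks N0=dead -> (dead,v1)
Op 2: gossip N3<->N1 -> N3.N0=(alive,v0) N3.N1=(alive,v0) N3.N2=(alive,v0) N3.N3=(alive,v0) | N1.N0=(alive,v0) N1.N1=(alive,v0) N1.N2=(alive,v0) N1.N3=(alive,v0)
Op 3: gossip N0<->N1 -> N0.N0=(alive,v0) N0.N1=(alive,v0) N0.N2=(alive,v0) N0.N3=(alive,v0) | N1.N0=(alive,v0) N1.N1=(alive,v0) N1.N2=(alive,v0) N1.N3=(alive,v0)
Op 4: N1 marks N1=dead -> (dead,v1)
Op 5: N2 marks N0=alive -> (alive,v2)
Op 6: N3 marks N0=dead -> (dead,v1)
Op 7: gossip N3<->N1 -> N3.N0=(dead,v1) N3.N1=(dead,v1) N3.N2=(alive,v0) N3.N3=(alive,v0) | N1.N0=(dead,v1) N1.N1=(dead,v1) N1.N2=(alive,v0) N1.N3=(alive,v0)
Op 8: N3 marks N3=dead -> (dead,v1)
Op 9: N1 marks N1=alive -> (alive,v2)
Op 10: gossip N2<->N1 -> N2.N0=(alive,v2) N2.N1=(alive,v2) N2.N2=(alive,v0) N2.N3=(alive,v0) | N1.N0=(alive,v2) N1.N1=(alive,v2) N1.N2=(alive,v0) N1.N3=(alive,v0)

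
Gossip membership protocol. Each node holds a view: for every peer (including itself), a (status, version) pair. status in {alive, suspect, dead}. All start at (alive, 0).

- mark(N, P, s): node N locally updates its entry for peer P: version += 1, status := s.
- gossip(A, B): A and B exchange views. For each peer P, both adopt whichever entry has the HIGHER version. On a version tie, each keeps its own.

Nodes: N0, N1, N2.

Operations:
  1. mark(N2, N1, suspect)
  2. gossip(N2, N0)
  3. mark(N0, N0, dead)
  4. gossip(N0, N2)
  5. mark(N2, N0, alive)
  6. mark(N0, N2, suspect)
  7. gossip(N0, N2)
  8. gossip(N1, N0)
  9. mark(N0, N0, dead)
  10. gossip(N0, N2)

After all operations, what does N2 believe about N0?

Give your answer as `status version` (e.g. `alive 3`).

Op 1: N2 marks N1=suspect -> (suspect,v1)
Op 2: gossip N2<->N0 -> N2.N0=(alive,v0) N2.N1=(suspect,v1) N2.N2=(alive,v0) | N0.N0=(alive,v0) N0.N1=(suspect,v1) N0.N2=(alive,v0)
Op 3: N0 marks N0=dead -> (dead,v1)
Op 4: gossip N0<->N2 -> N0.N0=(dead,v1) N0.N1=(suspect,v1) N0.N2=(alive,v0) | N2.N0=(dead,v1) N2.N1=(suspect,v1) N2.N2=(alive,v0)
Op 5: N2 marks N0=alive -> (alive,v2)
Op 6: N0 marks N2=suspect -> (suspect,v1)
Op 7: gossip N0<->N2 -> N0.N0=(alive,v2) N0.N1=(suspect,v1) N0.N2=(suspect,v1) | N2.N0=(alive,v2) N2.N1=(suspect,v1) N2.N2=(suspect,v1)
Op 8: gossip N1<->N0 -> N1.N0=(alive,v2) N1.N1=(suspect,v1) N1.N2=(suspect,v1) | N0.N0=(alive,v2) N0.N1=(suspect,v1) N0.N2=(suspect,v1)
Op 9: N0 marks N0=dead -> (dead,v3)
Op 10: gossip N0<->N2 -> N0.N0=(dead,v3) N0.N1=(suspect,v1) N0.N2=(suspect,v1) | N2.N0=(dead,v3) N2.N1=(suspect,v1) N2.N2=(suspect,v1)

Answer: dead 3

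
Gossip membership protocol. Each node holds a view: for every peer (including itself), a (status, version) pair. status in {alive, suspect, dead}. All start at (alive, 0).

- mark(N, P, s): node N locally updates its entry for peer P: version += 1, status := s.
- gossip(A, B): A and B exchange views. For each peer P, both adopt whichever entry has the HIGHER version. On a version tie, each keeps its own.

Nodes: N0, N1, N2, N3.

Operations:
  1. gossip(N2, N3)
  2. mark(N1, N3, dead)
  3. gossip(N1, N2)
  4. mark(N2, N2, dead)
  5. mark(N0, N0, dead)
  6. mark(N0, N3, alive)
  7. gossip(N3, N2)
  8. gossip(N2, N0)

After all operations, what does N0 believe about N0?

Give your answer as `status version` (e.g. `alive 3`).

Answer: dead 1

Derivation:
Op 1: gossip N2<->N3 -> N2.N0=(alive,v0) N2.N1=(alive,v0) N2.N2=(alive,v0) N2.N3=(alive,v0) | N3.N0=(alive,v0) N3.N1=(alive,v0) N3.N2=(alive,v0) N3.N3=(alive,v0)
Op 2: N1 marks N3=dead -> (dead,v1)
Op 3: gossip N1<->N2 -> N1.N0=(alive,v0) N1.N1=(alive,v0) N1.N2=(alive,v0) N1.N3=(dead,v1) | N2.N0=(alive,v0) N2.N1=(alive,v0) N2.N2=(alive,v0) N2.N3=(dead,v1)
Op 4: N2 marks N2=dead -> (dead,v1)
Op 5: N0 marks N0=dead -> (dead,v1)
Op 6: N0 marks N3=alive -> (alive,v1)
Op 7: gossip N3<->N2 -> N3.N0=(alive,v0) N3.N1=(alive,v0) N3.N2=(dead,v1) N3.N3=(dead,v1) | N2.N0=(alive,v0) N2.N1=(alive,v0) N2.N2=(dead,v1) N2.N3=(dead,v1)
Op 8: gossip N2<->N0 -> N2.N0=(dead,v1) N2.N1=(alive,v0) N2.N2=(dead,v1) N2.N3=(dead,v1) | N0.N0=(dead,v1) N0.N1=(alive,v0) N0.N2=(dead,v1) N0.N3=(alive,v1)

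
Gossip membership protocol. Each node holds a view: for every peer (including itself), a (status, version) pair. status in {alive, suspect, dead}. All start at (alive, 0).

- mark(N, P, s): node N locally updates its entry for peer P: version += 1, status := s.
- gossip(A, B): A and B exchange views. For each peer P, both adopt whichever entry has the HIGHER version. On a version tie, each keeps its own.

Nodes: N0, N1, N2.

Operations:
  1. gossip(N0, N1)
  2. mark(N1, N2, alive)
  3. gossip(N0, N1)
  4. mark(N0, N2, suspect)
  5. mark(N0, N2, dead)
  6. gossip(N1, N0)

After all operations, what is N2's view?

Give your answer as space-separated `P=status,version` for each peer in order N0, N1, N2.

Answer: N0=alive,0 N1=alive,0 N2=alive,0

Derivation:
Op 1: gossip N0<->N1 -> N0.N0=(alive,v0) N0.N1=(alive,v0) N0.N2=(alive,v0) | N1.N0=(alive,v0) N1.N1=(alive,v0) N1.N2=(alive,v0)
Op 2: N1 marks N2=alive -> (alive,v1)
Op 3: gossip N0<->N1 -> N0.N0=(alive,v0) N0.N1=(alive,v0) N0.N2=(alive,v1) | N1.N0=(alive,v0) N1.N1=(alive,v0) N1.N2=(alive,v1)
Op 4: N0 marks N2=suspect -> (suspect,v2)
Op 5: N0 marks N2=dead -> (dead,v3)
Op 6: gossip N1<->N0 -> N1.N0=(alive,v0) N1.N1=(alive,v0) N1.N2=(dead,v3) | N0.N0=(alive,v0) N0.N1=(alive,v0) N0.N2=(dead,v3)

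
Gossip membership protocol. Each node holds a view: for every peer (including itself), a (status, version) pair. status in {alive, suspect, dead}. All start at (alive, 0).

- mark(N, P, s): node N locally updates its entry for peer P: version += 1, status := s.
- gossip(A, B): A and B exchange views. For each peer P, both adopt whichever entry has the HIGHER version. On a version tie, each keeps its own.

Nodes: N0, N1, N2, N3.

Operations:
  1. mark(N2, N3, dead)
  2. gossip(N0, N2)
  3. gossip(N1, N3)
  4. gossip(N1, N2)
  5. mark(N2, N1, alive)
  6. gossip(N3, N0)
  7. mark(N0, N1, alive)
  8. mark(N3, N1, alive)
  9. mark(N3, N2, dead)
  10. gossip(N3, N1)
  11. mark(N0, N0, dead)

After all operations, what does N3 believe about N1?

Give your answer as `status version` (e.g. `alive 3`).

Answer: alive 1

Derivation:
Op 1: N2 marks N3=dead -> (dead,v1)
Op 2: gossip N0<->N2 -> N0.N0=(alive,v0) N0.N1=(alive,v0) N0.N2=(alive,v0) N0.N3=(dead,v1) | N2.N0=(alive,v0) N2.N1=(alive,v0) N2.N2=(alive,v0) N2.N3=(dead,v1)
Op 3: gossip N1<->N3 -> N1.N0=(alive,v0) N1.N1=(alive,v0) N1.N2=(alive,v0) N1.N3=(alive,v0) | N3.N0=(alive,v0) N3.N1=(alive,v0) N3.N2=(alive,v0) N3.N3=(alive,v0)
Op 4: gossip N1<->N2 -> N1.N0=(alive,v0) N1.N1=(alive,v0) N1.N2=(alive,v0) N1.N3=(dead,v1) | N2.N0=(alive,v0) N2.N1=(alive,v0) N2.N2=(alive,v0) N2.N3=(dead,v1)
Op 5: N2 marks N1=alive -> (alive,v1)
Op 6: gossip N3<->N0 -> N3.N0=(alive,v0) N3.N1=(alive,v0) N3.N2=(alive,v0) N3.N3=(dead,v1) | N0.N0=(alive,v0) N0.N1=(alive,v0) N0.N2=(alive,v0) N0.N3=(dead,v1)
Op 7: N0 marks N1=alive -> (alive,v1)
Op 8: N3 marks N1=alive -> (alive,v1)
Op 9: N3 marks N2=dead -> (dead,v1)
Op 10: gossip N3<->N1 -> N3.N0=(alive,v0) N3.N1=(alive,v1) N3.N2=(dead,v1) N3.N3=(dead,v1) | N1.N0=(alive,v0) N1.N1=(alive,v1) N1.N2=(dead,v1) N1.N3=(dead,v1)
Op 11: N0 marks N0=dead -> (dead,v1)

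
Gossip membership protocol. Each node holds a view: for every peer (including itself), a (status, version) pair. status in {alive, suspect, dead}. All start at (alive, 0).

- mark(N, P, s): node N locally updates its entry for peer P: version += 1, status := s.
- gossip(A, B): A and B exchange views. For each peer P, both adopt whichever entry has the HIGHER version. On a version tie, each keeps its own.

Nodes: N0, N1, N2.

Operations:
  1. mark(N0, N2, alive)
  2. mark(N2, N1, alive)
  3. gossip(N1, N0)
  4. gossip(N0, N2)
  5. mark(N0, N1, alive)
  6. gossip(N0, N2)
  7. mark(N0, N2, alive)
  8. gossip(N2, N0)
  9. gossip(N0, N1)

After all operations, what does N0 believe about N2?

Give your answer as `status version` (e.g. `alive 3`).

Op 1: N0 marks N2=alive -> (alive,v1)
Op 2: N2 marks N1=alive -> (alive,v1)
Op 3: gossip N1<->N0 -> N1.N0=(alive,v0) N1.N1=(alive,v0) N1.N2=(alive,v1) | N0.N0=(alive,v0) N0.N1=(alive,v0) N0.N2=(alive,v1)
Op 4: gossip N0<->N2 -> N0.N0=(alive,v0) N0.N1=(alive,v1) N0.N2=(alive,v1) | N2.N0=(alive,v0) N2.N1=(alive,v1) N2.N2=(alive,v1)
Op 5: N0 marks N1=alive -> (alive,v2)
Op 6: gossip N0<->N2 -> N0.N0=(alive,v0) N0.N1=(alive,v2) N0.N2=(alive,v1) | N2.N0=(alive,v0) N2.N1=(alive,v2) N2.N2=(alive,v1)
Op 7: N0 marks N2=alive -> (alive,v2)
Op 8: gossip N2<->N0 -> N2.N0=(alive,v0) N2.N1=(alive,v2) N2.N2=(alive,v2) | N0.N0=(alive,v0) N0.N1=(alive,v2) N0.N2=(alive,v2)
Op 9: gossip N0<->N1 -> N0.N0=(alive,v0) N0.N1=(alive,v2) N0.N2=(alive,v2) | N1.N0=(alive,v0) N1.N1=(alive,v2) N1.N2=(alive,v2)

Answer: alive 2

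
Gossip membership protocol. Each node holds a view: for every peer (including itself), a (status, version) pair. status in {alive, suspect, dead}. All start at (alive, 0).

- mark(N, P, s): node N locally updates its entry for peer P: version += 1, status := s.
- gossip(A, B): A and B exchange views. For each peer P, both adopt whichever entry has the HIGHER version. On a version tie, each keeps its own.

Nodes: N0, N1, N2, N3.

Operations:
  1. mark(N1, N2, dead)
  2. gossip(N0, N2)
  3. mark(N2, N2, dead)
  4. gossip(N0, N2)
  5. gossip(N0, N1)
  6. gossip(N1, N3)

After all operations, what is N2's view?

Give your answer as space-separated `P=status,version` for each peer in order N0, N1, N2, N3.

Op 1: N1 marks N2=dead -> (dead,v1)
Op 2: gossip N0<->N2 -> N0.N0=(alive,v0) N0.N1=(alive,v0) N0.N2=(alive,v0) N0.N3=(alive,v0) | N2.N0=(alive,v0) N2.N1=(alive,v0) N2.N2=(alive,v0) N2.N3=(alive,v0)
Op 3: N2 marks N2=dead -> (dead,v1)
Op 4: gossip N0<->N2 -> N0.N0=(alive,v0) N0.N1=(alive,v0) N0.N2=(dead,v1) N0.N3=(alive,v0) | N2.N0=(alive,v0) N2.N1=(alive,v0) N2.N2=(dead,v1) N2.N3=(alive,v0)
Op 5: gossip N0<->N1 -> N0.N0=(alive,v0) N0.N1=(alive,v0) N0.N2=(dead,v1) N0.N3=(alive,v0) | N1.N0=(alive,v0) N1.N1=(alive,v0) N1.N2=(dead,v1) N1.N3=(alive,v0)
Op 6: gossip N1<->N3 -> N1.N0=(alive,v0) N1.N1=(alive,v0) N1.N2=(dead,v1) N1.N3=(alive,v0) | N3.N0=(alive,v0) N3.N1=(alive,v0) N3.N2=(dead,v1) N3.N3=(alive,v0)

Answer: N0=alive,0 N1=alive,0 N2=dead,1 N3=alive,0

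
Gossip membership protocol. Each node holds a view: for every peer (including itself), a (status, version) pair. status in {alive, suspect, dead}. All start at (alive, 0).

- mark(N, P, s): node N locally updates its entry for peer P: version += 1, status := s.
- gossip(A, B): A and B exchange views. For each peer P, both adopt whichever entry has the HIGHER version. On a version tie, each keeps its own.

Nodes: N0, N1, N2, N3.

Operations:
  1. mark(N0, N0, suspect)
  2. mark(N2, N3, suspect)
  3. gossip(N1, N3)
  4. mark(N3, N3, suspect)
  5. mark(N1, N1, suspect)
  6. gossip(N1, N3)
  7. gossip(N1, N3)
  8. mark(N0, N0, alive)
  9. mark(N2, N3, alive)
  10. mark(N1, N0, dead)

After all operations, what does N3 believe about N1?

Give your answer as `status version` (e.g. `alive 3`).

Op 1: N0 marks N0=suspect -> (suspect,v1)
Op 2: N2 marks N3=suspect -> (suspect,v1)
Op 3: gossip N1<->N3 -> N1.N0=(alive,v0) N1.N1=(alive,v0) N1.N2=(alive,v0) N1.N3=(alive,v0) | N3.N0=(alive,v0) N3.N1=(alive,v0) N3.N2=(alive,v0) N3.N3=(alive,v0)
Op 4: N3 marks N3=suspect -> (suspect,v1)
Op 5: N1 marks N1=suspect -> (suspect,v1)
Op 6: gossip N1<->N3 -> N1.N0=(alive,v0) N1.N1=(suspect,v1) N1.N2=(alive,v0) N1.N3=(suspect,v1) | N3.N0=(alive,v0) N3.N1=(suspect,v1) N3.N2=(alive,v0) N3.N3=(suspect,v1)
Op 7: gossip N1<->N3 -> N1.N0=(alive,v0) N1.N1=(suspect,v1) N1.N2=(alive,v0) N1.N3=(suspect,v1) | N3.N0=(alive,v0) N3.N1=(suspect,v1) N3.N2=(alive,v0) N3.N3=(suspect,v1)
Op 8: N0 marks N0=alive -> (alive,v2)
Op 9: N2 marks N3=alive -> (alive,v2)
Op 10: N1 marks N0=dead -> (dead,v1)

Answer: suspect 1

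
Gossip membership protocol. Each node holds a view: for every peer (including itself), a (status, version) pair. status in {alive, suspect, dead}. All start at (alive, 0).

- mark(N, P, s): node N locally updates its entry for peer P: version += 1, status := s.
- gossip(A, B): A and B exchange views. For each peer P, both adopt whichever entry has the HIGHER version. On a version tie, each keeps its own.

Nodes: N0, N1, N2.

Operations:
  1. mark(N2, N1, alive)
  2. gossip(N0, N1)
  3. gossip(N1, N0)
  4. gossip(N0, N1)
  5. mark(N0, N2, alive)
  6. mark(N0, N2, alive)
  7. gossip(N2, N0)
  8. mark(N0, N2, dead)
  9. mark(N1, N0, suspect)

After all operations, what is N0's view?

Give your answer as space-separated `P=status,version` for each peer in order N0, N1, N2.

Op 1: N2 marks N1=alive -> (alive,v1)
Op 2: gossip N0<->N1 -> N0.N0=(alive,v0) N0.N1=(alive,v0) N0.N2=(alive,v0) | N1.N0=(alive,v0) N1.N1=(alive,v0) N1.N2=(alive,v0)
Op 3: gossip N1<->N0 -> N1.N0=(alive,v0) N1.N1=(alive,v0) N1.N2=(alive,v0) | N0.N0=(alive,v0) N0.N1=(alive,v0) N0.N2=(alive,v0)
Op 4: gossip N0<->N1 -> N0.N0=(alive,v0) N0.N1=(alive,v0) N0.N2=(alive,v0) | N1.N0=(alive,v0) N1.N1=(alive,v0) N1.N2=(alive,v0)
Op 5: N0 marks N2=alive -> (alive,v1)
Op 6: N0 marks N2=alive -> (alive,v2)
Op 7: gossip N2<->N0 -> N2.N0=(alive,v0) N2.N1=(alive,v1) N2.N2=(alive,v2) | N0.N0=(alive,v0) N0.N1=(alive,v1) N0.N2=(alive,v2)
Op 8: N0 marks N2=dead -> (dead,v3)
Op 9: N1 marks N0=suspect -> (suspect,v1)

Answer: N0=alive,0 N1=alive,1 N2=dead,3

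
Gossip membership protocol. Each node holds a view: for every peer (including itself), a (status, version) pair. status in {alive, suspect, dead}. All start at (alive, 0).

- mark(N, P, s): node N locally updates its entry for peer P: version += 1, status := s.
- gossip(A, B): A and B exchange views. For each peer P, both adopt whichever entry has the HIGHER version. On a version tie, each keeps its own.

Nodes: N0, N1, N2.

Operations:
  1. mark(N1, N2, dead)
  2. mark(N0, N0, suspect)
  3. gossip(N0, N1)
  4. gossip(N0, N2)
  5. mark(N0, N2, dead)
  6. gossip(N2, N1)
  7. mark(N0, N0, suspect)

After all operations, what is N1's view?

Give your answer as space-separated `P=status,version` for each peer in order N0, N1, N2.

Answer: N0=suspect,1 N1=alive,0 N2=dead,1

Derivation:
Op 1: N1 marks N2=dead -> (dead,v1)
Op 2: N0 marks N0=suspect -> (suspect,v1)
Op 3: gossip N0<->N1 -> N0.N0=(suspect,v1) N0.N1=(alive,v0) N0.N2=(dead,v1) | N1.N0=(suspect,v1) N1.N1=(alive,v0) N1.N2=(dead,v1)
Op 4: gossip N0<->N2 -> N0.N0=(suspect,v1) N0.N1=(alive,v0) N0.N2=(dead,v1) | N2.N0=(suspect,v1) N2.N1=(alive,v0) N2.N2=(dead,v1)
Op 5: N0 marks N2=dead -> (dead,v2)
Op 6: gossip N2<->N1 -> N2.N0=(suspect,v1) N2.N1=(alive,v0) N2.N2=(dead,v1) | N1.N0=(suspect,v1) N1.N1=(alive,v0) N1.N2=(dead,v1)
Op 7: N0 marks N0=suspect -> (suspect,v2)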